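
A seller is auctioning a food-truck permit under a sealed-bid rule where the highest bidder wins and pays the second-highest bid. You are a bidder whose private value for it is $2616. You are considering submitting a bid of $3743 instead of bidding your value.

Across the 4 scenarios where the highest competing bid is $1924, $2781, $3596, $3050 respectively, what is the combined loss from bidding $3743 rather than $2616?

The deviation costs you only when the competing bid falls strictly between $2616 and $3743; elsewhere both bids give the same outcome.
$1924: outcomes coincide → loss $0.
$2781: truthful payoff $0, deviation payoff −$165 → loss $165.
$3596: truthful payoff $0, deviation payoff −$980 → loss $980.
$3050: truthful payoff $0, deviation payoff −$434 → loss $434.
Total loss = $165 + $980 + $434 = $1579.

$1579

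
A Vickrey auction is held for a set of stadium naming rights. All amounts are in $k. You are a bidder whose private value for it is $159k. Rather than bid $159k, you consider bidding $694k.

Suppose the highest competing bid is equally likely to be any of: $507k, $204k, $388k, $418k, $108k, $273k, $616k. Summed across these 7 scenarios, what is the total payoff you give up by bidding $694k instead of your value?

$1452k

The deviation costs you only when the competing bid falls strictly between $159k and $694k; elsewhere both bids give the same outcome.
$507k: truthful payoff $0k, deviation payoff −$348k → loss $348k.
$204k: truthful payoff $0k, deviation payoff −$45k → loss $45k.
$388k: truthful payoff $0k, deviation payoff −$229k → loss $229k.
$418k: truthful payoff $0k, deviation payoff −$259k → loss $259k.
$108k: outcomes coincide → loss $0k.
$273k: truthful payoff $0k, deviation payoff −$114k → loss $114k.
$616k: truthful payoff $0k, deviation payoff −$457k → loss $457k.
Total loss = $348k + $45k + $229k + $259k + $114k + $457k = $1452k.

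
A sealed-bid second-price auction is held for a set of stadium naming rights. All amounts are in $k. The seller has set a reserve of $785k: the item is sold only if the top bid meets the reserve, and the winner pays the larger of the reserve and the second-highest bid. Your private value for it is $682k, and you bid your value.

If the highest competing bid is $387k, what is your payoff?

$0k

Your bid $682k is the highest bid but falls below the reserve $785k, so the item goes unsold. Payoff $0k.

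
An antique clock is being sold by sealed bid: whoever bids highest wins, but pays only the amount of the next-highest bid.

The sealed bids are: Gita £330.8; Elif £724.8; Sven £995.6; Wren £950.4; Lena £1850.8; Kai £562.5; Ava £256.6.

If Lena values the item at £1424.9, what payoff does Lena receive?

Highest bid: Lena at £1850.8, so Lena wins.
Second-highest bid: Sven at £995.6 — that is the price the winner pays.
Lena's payoff = value − price = £1424.9 − £995.6 = £429.3.

£429.3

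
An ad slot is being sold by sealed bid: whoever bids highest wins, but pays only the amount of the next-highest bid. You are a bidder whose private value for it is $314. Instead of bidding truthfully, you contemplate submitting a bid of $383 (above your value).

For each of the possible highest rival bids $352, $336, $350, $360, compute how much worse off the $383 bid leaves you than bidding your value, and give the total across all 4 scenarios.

The deviation costs you only when the competing bid falls strictly between $314 and $383; elsewhere both bids give the same outcome.
$352: truthful payoff $0, deviation payoff −$38 → loss $38.
$336: truthful payoff $0, deviation payoff −$22 → loss $22.
$350: truthful payoff $0, deviation payoff −$36 → loss $36.
$360: truthful payoff $0, deviation payoff −$46 → loss $46.
Total loss = $38 + $22 + $36 + $46 = $142.
In a second-price auction your bid sets only whether you win, not what you pay, so bidding your true value is weakly dominant.

$142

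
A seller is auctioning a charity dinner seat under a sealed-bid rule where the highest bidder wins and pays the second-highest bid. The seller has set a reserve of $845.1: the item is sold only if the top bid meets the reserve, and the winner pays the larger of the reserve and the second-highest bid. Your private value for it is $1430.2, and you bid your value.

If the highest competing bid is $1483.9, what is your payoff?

Your bid $1430.2 is below the highest competing bid $1483.9, so you lose. Payoff $0.

$0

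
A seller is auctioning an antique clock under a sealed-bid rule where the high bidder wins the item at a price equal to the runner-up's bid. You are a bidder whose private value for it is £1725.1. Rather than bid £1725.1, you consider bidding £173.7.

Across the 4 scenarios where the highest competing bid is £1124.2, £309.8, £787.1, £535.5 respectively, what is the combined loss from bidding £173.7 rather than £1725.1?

The deviation costs you only when the competing bid falls strictly between £173.7 and £1725.1; elsewhere both bids give the same outcome.
£1124.2: truthful payoff £600.9, deviation payoff £0 → loss £600.9.
£309.8: truthful payoff £1415.3, deviation payoff £0 → loss £1415.3.
£787.1: truthful payoff £938, deviation payoff £0 → loss £938.
£535.5: truthful payoff £1189.6, deviation payoff £0 → loss £1189.6.
Total loss = £600.9 + £1415.3 + £938 + £1189.6 = £4143.8.
Truthful bidding weakly dominates here: raising your bid can only win items priced above your value, and lowering it can only forfeit items priced below.

£4143.8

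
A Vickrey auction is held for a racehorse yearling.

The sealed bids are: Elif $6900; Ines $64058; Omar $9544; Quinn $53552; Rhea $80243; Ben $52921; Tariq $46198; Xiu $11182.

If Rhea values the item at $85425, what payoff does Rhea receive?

$21367

Highest bid: Rhea at $80243, so Rhea wins.
Second-highest bid: Ines at $64058 — that is the price the winner pays.
Rhea's payoff = value − price = $85425 − $64058 = $21367.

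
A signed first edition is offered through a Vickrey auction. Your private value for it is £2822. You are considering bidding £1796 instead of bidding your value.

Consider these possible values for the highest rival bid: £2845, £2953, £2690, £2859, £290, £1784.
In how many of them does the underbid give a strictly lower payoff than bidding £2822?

The deviation hurts exactly when the highest competing bid lies strictly between £1796 and £2822 — underbidding then forfeits a profitable win.
£2845: above both → same outcome either way.
£2953: above both → same outcome either way.
£2690: inside the interval → strictly worse (loss £132).
£2859: above both → same outcome either way.
£290: below both → same outcome either way.
£1784: below both → same outcome either way.
Count: 1.

1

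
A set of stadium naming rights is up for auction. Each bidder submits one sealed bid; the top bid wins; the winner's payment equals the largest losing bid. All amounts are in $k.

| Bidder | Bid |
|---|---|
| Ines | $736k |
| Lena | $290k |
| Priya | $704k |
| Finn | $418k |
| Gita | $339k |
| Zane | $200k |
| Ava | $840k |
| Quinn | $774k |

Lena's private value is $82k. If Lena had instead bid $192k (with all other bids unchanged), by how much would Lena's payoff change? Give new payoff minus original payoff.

$0k

The highest bid among the other bidders is $840k; Lena's bid doesn't change that.
Original bid $290k: Lena is not highest (top rival bid is $840k); payoff $0k.
Alternative bid $192k: Lena is not highest (top rival bid is $840k); payoff $0k.
Change in payoff = $0k − ($0k) = $0k.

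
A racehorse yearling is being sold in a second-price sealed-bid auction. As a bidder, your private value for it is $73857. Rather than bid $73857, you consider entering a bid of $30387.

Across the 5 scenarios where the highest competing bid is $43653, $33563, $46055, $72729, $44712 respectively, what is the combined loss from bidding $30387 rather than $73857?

$128573

The deviation costs you only when the competing bid falls strictly between $30387 and $73857; elsewhere both bids give the same outcome.
$43653: truthful payoff $30204, deviation payoff $0 → loss $30204.
$33563: truthful payoff $40294, deviation payoff $0 → loss $40294.
$46055: truthful payoff $27802, deviation payoff $0 → loss $27802.
$72729: truthful payoff $1128, deviation payoff $0 → loss $1128.
$44712: truthful payoff $29145, deviation payoff $0 → loss $29145.
Total loss = $30204 + $40294 + $27802 + $1128 + $29145 = $128573.
Truthful bidding weakly dominates here: raising your bid can only win items priced above your value, and lowering it can only forfeit items priced below.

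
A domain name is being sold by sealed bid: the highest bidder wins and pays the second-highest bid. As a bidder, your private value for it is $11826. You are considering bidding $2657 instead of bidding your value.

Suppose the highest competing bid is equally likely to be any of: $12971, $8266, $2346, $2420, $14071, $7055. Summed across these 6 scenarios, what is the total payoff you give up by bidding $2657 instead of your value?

$8331

The deviation costs you only when the competing bid falls strictly between $2657 and $11826; elsewhere both bids give the same outcome.
$12971: outcomes coincide → loss $0.
$8266: truthful payoff $3560, deviation payoff $0 → loss $3560.
$2346: outcomes coincide → loss $0.
$2420: outcomes coincide → loss $0.
$14071: outcomes coincide → loss $0.
$7055: truthful payoff $4771, deviation payoff $0 → loss $4771.
Total loss = $3560 + $4771 = $8331.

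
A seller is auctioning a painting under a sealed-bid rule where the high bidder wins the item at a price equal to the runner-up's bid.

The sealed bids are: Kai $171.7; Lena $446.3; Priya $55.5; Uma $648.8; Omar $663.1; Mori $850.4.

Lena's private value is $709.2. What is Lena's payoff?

Highest bid: Mori at $850.4, so Mori wins.
Second-highest bid: Omar at $663.1 — that is the price the winner pays.
Lena did not win, so Lena pays nothing and receives nothing: payoff $0.

$0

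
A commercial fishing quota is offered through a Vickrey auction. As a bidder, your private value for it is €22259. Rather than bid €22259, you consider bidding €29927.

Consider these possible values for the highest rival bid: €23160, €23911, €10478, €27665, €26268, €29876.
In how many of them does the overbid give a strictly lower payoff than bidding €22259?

The deviation hurts exactly when the highest competing bid lies strictly between €22259 and €29927 — overbidding then wins at a price above your value.
€23160: inside the interval → strictly worse (loss €901).
€23911: inside the interval → strictly worse (loss €1652).
€10478: below both → same outcome either way.
€27665: inside the interval → strictly worse (loss €5406).
€26268: inside the interval → strictly worse (loss €4009).
€29876: inside the interval → strictly worse (loss €7617).
Count: 5.

5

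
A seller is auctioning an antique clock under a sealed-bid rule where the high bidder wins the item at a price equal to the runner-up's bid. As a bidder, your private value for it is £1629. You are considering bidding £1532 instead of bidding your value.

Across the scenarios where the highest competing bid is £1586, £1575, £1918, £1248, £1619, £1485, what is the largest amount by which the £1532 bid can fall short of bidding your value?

£1586: truthful gives £43, deviation gives £0 → loss £43.
£1575: truthful gives £54, deviation gives £0 → loss £54.
£1918: same outcome either way → loss £0.
£1248: same outcome either way → loss £0.
£1619: truthful gives £10, deviation gives £0 → loss £10.
£1485: same outcome either way → loss £0.
Maximum loss: £54.

£54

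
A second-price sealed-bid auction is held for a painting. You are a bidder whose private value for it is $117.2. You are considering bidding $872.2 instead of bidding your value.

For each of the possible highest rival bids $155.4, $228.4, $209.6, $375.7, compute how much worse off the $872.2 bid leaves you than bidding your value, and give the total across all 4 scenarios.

The deviation costs you only when the competing bid falls strictly between $117.2 and $872.2; elsewhere both bids give the same outcome.
$155.4: truthful payoff $0, deviation payoff −$38.2 → loss $38.2.
$228.4: truthful payoff $0, deviation payoff −$111.2 → loss $111.2.
$209.6: truthful payoff $0, deviation payoff −$92.4 → loss $92.4.
$375.7: truthful payoff $0, deviation payoff −$258.5 → loss $258.5.
Total loss = $38.2 + $111.2 + $92.4 + $258.5 = $500.3.
Truthful bidding weakly dominates here: raising your bid can only win items priced above your value, and lowering it can only forfeit items priced below.

$500.3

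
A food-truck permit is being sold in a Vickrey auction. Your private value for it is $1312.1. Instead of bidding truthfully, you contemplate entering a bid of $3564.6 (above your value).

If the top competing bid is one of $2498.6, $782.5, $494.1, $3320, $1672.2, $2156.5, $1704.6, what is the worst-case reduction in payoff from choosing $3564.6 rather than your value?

$2498.6: truthful gives $0, deviation gives −$1186.5 → loss $1186.5.
$782.5: same outcome either way → loss $0.
$494.1: same outcome either way → loss $0.
$3320: truthful gives $0, deviation gives −$2007.9 → loss $2007.9.
$1672.2: truthful gives $0, deviation gives −$360.1 → loss $360.1.
$2156.5: truthful gives $0, deviation gives −$844.4 → loss $844.4.
$1704.6: truthful gives $0, deviation gives −$392.5 → loss $392.5.
Maximum loss: $2007.9.

$2007.9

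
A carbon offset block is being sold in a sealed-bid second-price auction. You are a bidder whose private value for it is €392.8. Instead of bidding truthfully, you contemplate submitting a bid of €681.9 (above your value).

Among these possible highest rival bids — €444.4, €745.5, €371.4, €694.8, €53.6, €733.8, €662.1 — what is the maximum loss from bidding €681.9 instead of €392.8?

€269.3

€444.4: truthful gives €0, deviation gives −€51.6 → loss €51.6.
€745.5: same outcome either way → loss €0.
€371.4: same outcome either way → loss €0.
€694.8: same outcome either way → loss €0.
€53.6: same outcome either way → loss €0.
€733.8: same outcome either way → loss €0.
€662.1: truthful gives €0, deviation gives −€269.3 → loss €269.3.
Maximum loss: €269.3.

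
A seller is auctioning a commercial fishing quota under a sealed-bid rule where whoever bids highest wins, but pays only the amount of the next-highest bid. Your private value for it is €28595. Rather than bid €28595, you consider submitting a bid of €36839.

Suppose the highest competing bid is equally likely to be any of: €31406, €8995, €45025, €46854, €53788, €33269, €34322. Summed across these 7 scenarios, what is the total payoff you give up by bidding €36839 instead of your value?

The deviation costs you only when the competing bid falls strictly between €28595 and €36839; elsewhere both bids give the same outcome.
€31406: truthful payoff €0, deviation payoff −€2811 → loss €2811.
€8995: outcomes coincide → loss €0.
€45025: outcomes coincide → loss €0.
€46854: outcomes coincide → loss €0.
€53788: outcomes coincide → loss €0.
€33269: truthful payoff €0, deviation payoff −€4674 → loss €4674.
€34322: truthful payoff €0, deviation payoff −€5727 → loss €5727.
Total loss = €2811 + €4674 + €5727 = €13212.
Truthful bidding weakly dominates here: raising your bid can only win items priced above your value, and lowering it can only forfeit items priced below.

€13212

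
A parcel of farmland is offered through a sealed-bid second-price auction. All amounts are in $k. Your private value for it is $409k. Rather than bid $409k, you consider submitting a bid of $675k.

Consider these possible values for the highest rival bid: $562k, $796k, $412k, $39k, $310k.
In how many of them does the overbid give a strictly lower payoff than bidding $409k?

2

The deviation hurts exactly when the highest competing bid lies strictly between $409k and $675k — overbidding then wins at a price above your value.
$562k: inside the interval → strictly worse (loss $153k).
$796k: above both → same outcome either way.
$412k: inside the interval → strictly worse (loss $3k).
$39k: below both → same outcome either way.
$310k: below both → same outcome either way.
Count: 2.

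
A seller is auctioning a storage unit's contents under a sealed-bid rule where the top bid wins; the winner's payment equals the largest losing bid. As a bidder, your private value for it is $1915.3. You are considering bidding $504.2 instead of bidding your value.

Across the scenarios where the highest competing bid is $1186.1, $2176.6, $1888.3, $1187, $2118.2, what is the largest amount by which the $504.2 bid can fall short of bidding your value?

$1186.1: truthful gives $729.2, deviation gives $0 → loss $729.2.
$2176.6: same outcome either way → loss $0.
$1888.3: truthful gives $27, deviation gives $0 → loss $27.
$1187: truthful gives $728.3, deviation gives $0 → loss $728.3.
$2118.2: same outcome either way → loss $0.
Maximum loss: $729.2.

$729.2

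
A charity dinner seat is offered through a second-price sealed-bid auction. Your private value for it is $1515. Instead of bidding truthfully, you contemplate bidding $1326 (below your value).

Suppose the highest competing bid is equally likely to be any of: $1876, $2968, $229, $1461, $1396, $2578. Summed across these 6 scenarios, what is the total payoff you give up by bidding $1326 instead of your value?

$173

The deviation costs you only when the competing bid falls strictly between $1326 and $1515; elsewhere both bids give the same outcome.
$1876: outcomes coincide → loss $0.
$2968: outcomes coincide → loss $0.
$229: outcomes coincide → loss $0.
$1461: truthful payoff $54, deviation payoff $0 → loss $54.
$1396: truthful payoff $119, deviation payoff $0 → loss $119.
$2578: outcomes coincide → loss $0.
Total loss = $54 + $119 = $173.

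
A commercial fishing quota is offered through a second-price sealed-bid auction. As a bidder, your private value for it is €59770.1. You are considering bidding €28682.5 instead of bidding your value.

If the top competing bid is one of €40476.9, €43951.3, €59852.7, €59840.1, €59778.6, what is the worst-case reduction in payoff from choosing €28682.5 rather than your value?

€19293.2

€40476.9: truthful gives €19293.2, deviation gives €0 → loss €19293.2.
€43951.3: truthful gives €15818.8, deviation gives €0 → loss €15818.8.
€59852.7: same outcome either way → loss €0.
€59840.1: same outcome either way → loss €0.
€59778.6: same outcome either way → loss €0.
Maximum loss: €19293.2.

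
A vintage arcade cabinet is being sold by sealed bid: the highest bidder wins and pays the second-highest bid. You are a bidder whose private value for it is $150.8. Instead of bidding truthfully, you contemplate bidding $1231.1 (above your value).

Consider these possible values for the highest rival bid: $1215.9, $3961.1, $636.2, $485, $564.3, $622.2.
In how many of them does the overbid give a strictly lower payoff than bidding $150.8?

The deviation hurts exactly when the highest competing bid lies strictly between $150.8 and $1231.1 — overbidding then wins at a price above your value.
$1215.9: inside the interval → strictly worse (loss $1065.1).
$3961.1: above both → same outcome either way.
$636.2: inside the interval → strictly worse (loss $485.4).
$485: inside the interval → strictly worse (loss $334.2).
$564.3: inside the interval → strictly worse (loss $413.5).
$622.2: inside the interval → strictly worse (loss $471.4).
Count: 5.

5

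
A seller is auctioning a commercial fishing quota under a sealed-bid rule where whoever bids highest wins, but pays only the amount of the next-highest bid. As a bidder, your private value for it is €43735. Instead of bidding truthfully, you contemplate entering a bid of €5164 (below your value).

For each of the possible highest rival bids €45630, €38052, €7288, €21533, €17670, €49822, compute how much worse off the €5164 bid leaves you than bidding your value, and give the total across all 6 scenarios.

€90397

The deviation costs you only when the competing bid falls strictly between €5164 and €43735; elsewhere both bids give the same outcome.
€45630: outcomes coincide → loss €0.
€38052: truthful payoff €5683, deviation payoff €0 → loss €5683.
€7288: truthful payoff €36447, deviation payoff €0 → loss €36447.
€21533: truthful payoff €22202, deviation payoff €0 → loss €22202.
€17670: truthful payoff €26065, deviation payoff €0 → loss €26065.
€49822: outcomes coincide → loss €0.
Total loss = €5683 + €36447 + €22202 + €26065 = €90397.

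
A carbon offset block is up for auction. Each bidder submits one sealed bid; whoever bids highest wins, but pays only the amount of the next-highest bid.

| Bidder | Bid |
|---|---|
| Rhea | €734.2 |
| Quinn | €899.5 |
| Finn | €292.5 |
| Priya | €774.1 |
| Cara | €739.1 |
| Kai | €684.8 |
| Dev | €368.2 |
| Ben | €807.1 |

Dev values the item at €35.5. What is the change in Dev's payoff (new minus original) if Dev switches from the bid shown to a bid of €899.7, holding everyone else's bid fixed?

The highest bid among the other bidders is €899.5; Dev's bid doesn't change that.
Original bid €368.2: Dev is not highest (top rival bid is €899.5); payoff €0.
Alternative bid €899.7: Dev is highest, pays the top rival bid €899.5; payoff €35.5 − €899.5 = −€864.
Change in payoff = −€864 − (€0) = −€864.

−€864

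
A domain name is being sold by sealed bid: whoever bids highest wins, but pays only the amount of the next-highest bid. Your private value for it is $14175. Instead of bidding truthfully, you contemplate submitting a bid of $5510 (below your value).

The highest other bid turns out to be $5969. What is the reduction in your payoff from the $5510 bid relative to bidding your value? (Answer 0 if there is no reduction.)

$8206

Bidding your value $14175: you win (since $14175 > $5969) and pay $5969. Payoff $8206.
Bidding $5510: you lose. Payoff $0.
The competing bid $5969 lies between your shaded bid and your value, so underbidding forfeits an item you could have won at a profitable price.
Loss from deviating = $8206 − ($0) = $8206.
Truthful bidding weakly dominates here: raising your bid can only win items priced above your value, and lowering it can only forfeit items priced below.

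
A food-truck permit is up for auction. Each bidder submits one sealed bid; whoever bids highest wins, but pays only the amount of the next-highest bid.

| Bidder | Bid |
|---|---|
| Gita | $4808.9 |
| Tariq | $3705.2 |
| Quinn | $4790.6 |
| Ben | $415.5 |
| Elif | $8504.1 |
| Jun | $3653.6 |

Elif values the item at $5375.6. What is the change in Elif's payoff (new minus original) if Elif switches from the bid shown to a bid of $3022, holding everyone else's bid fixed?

−$566.7

The highest bid among the other bidders is $4808.9; Elif's bid doesn't change that.
Original bid $8504.1: Elif is highest, pays the top rival bid $4808.9; payoff $5375.6 − $4808.9 = $566.7.
Alternative bid $3022: Elif is not highest (top rival bid is $4808.9); payoff $0.
Change in payoff = $0 − ($566.7) = −$566.7.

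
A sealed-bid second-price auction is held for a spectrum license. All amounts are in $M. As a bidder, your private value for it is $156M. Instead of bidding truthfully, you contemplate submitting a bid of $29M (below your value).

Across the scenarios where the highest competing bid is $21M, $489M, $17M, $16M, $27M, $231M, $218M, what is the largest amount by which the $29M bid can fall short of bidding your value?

$21M: same outcome either way → loss $0M.
$489M: same outcome either way → loss $0M.
$17M: same outcome either way → loss $0M.
$16M: same outcome either way → loss $0M.
$27M: same outcome either way → loss $0M.
$231M: same outcome either way → loss $0M.
$218M: same outcome either way → loss $0M.
Maximum loss: $0M.

$0M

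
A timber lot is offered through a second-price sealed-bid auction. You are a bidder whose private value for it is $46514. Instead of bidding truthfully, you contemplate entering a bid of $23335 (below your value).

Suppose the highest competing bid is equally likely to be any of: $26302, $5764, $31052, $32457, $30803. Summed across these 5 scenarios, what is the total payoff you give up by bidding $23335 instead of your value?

$65442

The deviation costs you only when the competing bid falls strictly between $23335 and $46514; elsewhere both bids give the same outcome.
$26302: truthful payoff $20212, deviation payoff $0 → loss $20212.
$5764: outcomes coincide → loss $0.
$31052: truthful payoff $15462, deviation payoff $0 → loss $15462.
$32457: truthful payoff $14057, deviation payoff $0 → loss $14057.
$30803: truthful payoff $15711, deviation payoff $0 → loss $15711.
Total loss = $20212 + $15462 + $14057 + $15711 = $65442.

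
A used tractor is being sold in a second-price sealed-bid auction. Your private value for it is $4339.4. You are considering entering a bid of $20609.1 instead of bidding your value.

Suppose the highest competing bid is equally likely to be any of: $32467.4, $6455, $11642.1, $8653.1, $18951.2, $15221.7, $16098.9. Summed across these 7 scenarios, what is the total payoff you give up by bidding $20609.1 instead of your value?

$50985.6

The deviation costs you only when the competing bid falls strictly between $4339.4 and $20609.1; elsewhere both bids give the same outcome.
$32467.4: outcomes coincide → loss $0.
$6455: truthful payoff $0, deviation payoff −$2115.6 → loss $2115.6.
$11642.1: truthful payoff $0, deviation payoff −$7302.7 → loss $7302.7.
$8653.1: truthful payoff $0, deviation payoff −$4313.7 → loss $4313.7.
$18951.2: truthful payoff $0, deviation payoff −$14611.8 → loss $14611.8.
$15221.7: truthful payoff $0, deviation payoff −$10882.3 → loss $10882.3.
$16098.9: truthful payoff $0, deviation payoff −$11759.5 → loss $11759.5.
Total loss = $2115.6 + $7302.7 + $4313.7 + $14611.8 + $10882.3 + $11759.5 = $50985.6.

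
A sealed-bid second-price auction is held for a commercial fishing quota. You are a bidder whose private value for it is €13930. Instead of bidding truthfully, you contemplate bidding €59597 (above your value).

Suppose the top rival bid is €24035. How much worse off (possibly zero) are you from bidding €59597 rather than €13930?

Bidding your value €13930: you lose (since €13930 < €24035). Payoff €0.
Bidding €59597: you win and pay €24035. Payoff €13930 − €24035 = −€10105.
The competing bid €24035 lies between your value and your inflated bid, so overbidding wins an item priced above your value.
Loss from deviating = €0 − (−€10105) = €10105.

€10105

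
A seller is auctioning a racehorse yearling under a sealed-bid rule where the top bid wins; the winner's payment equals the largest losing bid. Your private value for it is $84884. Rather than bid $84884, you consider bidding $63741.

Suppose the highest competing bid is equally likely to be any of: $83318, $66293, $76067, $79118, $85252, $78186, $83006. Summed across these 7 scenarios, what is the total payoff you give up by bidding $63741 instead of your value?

The deviation costs you only when the competing bid falls strictly between $63741 and $84884; elsewhere both bids give the same outcome.
$83318: truthful payoff $1566, deviation payoff $0 → loss $1566.
$66293: truthful payoff $18591, deviation payoff $0 → loss $18591.
$76067: truthful payoff $8817, deviation payoff $0 → loss $8817.
$79118: truthful payoff $5766, deviation payoff $0 → loss $5766.
$85252: outcomes coincide → loss $0.
$78186: truthful payoff $6698, deviation payoff $0 → loss $6698.
$83006: truthful payoff $1878, deviation payoff $0 → loss $1878.
Total loss = $1566 + $18591 + $8817 + $5766 + $6698 + $1878 = $43316.
In a second-price auction your bid sets only whether you win, not what you pay, so bidding your true value is weakly dominant.

$43316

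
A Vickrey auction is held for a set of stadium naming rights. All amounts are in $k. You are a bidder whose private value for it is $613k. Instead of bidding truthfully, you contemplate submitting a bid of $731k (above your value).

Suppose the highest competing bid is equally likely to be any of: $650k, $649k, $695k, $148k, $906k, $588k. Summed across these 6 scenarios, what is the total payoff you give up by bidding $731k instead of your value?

$155k

The deviation costs you only when the competing bid falls strictly between $613k and $731k; elsewhere both bids give the same outcome.
$650k: truthful payoff $0k, deviation payoff −$37k → loss $37k.
$649k: truthful payoff $0k, deviation payoff −$36k → loss $36k.
$695k: truthful payoff $0k, deviation payoff −$82k → loss $82k.
$148k: outcomes coincide → loss $0k.
$906k: outcomes coincide → loss $0k.
$588k: outcomes coincide → loss $0k.
Total loss = $37k + $36k + $82k = $155k.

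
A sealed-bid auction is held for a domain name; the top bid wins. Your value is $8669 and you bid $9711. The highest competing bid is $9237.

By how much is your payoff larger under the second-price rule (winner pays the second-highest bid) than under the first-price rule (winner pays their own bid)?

$474

You have the highest bid, so you win under either rule.
Second-price: pay $9237 → payoff −$568.
First-price: pay your own bid $9711 → payoff −$1042.
Difference = −$568 − (−$1042) = $474.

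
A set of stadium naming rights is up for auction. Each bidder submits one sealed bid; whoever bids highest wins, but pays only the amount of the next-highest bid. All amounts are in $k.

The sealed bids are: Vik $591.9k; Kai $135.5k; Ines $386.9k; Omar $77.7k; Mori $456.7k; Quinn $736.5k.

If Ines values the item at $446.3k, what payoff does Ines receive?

Highest bid: Quinn at $736.5k, so Quinn wins.
Second-highest bid: Vik at $591.9k — that is the price the winner pays.
Ines did not win, so Ines pays nothing and receives nothing: payoff $0k.

$0k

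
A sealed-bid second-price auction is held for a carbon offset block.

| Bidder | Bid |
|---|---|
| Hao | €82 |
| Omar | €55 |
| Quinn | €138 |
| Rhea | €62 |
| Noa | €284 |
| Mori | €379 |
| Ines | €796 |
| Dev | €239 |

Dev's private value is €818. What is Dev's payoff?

Highest bid: Ines at €796, so Ines wins.
Second-highest bid: Mori at €379 — that is the price the winner pays.
Dev did not win, so Dev pays nothing and receives nothing: payoff €0.

€0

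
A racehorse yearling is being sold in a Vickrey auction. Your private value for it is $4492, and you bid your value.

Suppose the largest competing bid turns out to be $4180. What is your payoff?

$312

Your bid $4492 exceeds the highest competing bid $4180, so you win.
In a second-price auction the winner pays the second-highest bid, $4180.
Payoff = value − price = $4492 − $4180 = $312.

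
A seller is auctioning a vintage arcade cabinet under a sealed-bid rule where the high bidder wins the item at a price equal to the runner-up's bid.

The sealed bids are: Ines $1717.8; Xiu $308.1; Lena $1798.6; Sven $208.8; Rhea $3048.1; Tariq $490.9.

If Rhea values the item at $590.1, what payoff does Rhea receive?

Highest bid: Rhea at $3048.1, so Rhea wins.
Second-highest bid: Lena at $1798.6 — that is the price the winner pays.
Rhea's payoff = value − price = $590.1 − $1798.6 = −$1208.5.

−$1208.5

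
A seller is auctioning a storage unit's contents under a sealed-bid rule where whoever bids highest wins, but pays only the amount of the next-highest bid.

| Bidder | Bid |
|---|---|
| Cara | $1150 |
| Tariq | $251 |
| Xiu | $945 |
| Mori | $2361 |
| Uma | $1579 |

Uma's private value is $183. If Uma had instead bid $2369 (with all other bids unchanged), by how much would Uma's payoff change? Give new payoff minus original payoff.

−$2178

The highest bid among the other bidders is $2361; Uma's bid doesn't change that.
Original bid $1579: Uma is not highest (top rival bid is $2361); payoff $0.
Alternative bid $2369: Uma is highest, pays the top rival bid $2361; payoff $183 − $2361 = −$2178.
Change in payoff = −$2178 − ($0) = −$2178.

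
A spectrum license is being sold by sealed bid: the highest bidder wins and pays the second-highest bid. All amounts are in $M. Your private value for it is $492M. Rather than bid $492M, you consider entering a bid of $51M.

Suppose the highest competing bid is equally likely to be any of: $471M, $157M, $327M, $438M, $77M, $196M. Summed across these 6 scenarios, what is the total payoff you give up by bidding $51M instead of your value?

$1286M

The deviation costs you only when the competing bid falls strictly between $51M and $492M; elsewhere both bids give the same outcome.
$471M: truthful payoff $21M, deviation payoff $0M → loss $21M.
$157M: truthful payoff $335M, deviation payoff $0M → loss $335M.
$327M: truthful payoff $165M, deviation payoff $0M → loss $165M.
$438M: truthful payoff $54M, deviation payoff $0M → loss $54M.
$77M: truthful payoff $415M, deviation payoff $0M → loss $415M.
$196M: truthful payoff $296M, deviation payoff $0M → loss $296M.
Total loss = $21M + $335M + $165M + $54M + $415M + $296M = $1286M.
Because the price is fixed by the runner-up's bid, deviating from your value can only change a good outcome into a bad one — never the reverse.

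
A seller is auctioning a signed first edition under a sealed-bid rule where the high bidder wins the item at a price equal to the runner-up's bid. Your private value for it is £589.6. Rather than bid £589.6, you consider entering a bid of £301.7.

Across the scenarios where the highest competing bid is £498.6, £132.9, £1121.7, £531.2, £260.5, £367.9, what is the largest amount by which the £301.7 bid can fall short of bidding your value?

£498.6: truthful gives £91, deviation gives £0 → loss £91.
£132.9: same outcome either way → loss £0.
£1121.7: same outcome either way → loss £0.
£531.2: truthful gives £58.4, deviation gives £0 → loss £58.4.
£260.5: same outcome either way → loss £0.
£367.9: truthful gives £221.7, deviation gives £0 → loss £221.7.
Maximum loss: £221.7.

£221.7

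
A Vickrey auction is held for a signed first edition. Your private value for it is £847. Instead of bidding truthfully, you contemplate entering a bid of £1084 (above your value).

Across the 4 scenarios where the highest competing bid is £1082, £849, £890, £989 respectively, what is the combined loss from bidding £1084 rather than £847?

The deviation costs you only when the competing bid falls strictly between £847 and £1084; elsewhere both bids give the same outcome.
£1082: truthful payoff £0, deviation payoff −£235 → loss £235.
£849: truthful payoff £0, deviation payoff −£2 → loss £2.
£890: truthful payoff £0, deviation payoff −£43 → loss £43.
£989: truthful payoff £0, deviation payoff −£142 → loss £142.
Total loss = £235 + £2 + £43 + £142 = £422.

£422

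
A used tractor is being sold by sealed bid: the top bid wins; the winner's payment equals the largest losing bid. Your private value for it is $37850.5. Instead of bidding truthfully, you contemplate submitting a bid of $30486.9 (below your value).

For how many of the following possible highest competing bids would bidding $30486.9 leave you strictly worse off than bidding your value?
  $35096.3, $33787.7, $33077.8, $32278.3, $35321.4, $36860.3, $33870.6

The deviation hurts exactly when the highest competing bid lies strictly between $30486.9 and $37850.5 — underbidding then forfeits a profitable win.
$35096.3: inside the interval → strictly worse (loss $2754.2).
$33787.7: inside the interval → strictly worse (loss $4062.8).
$33077.8: inside the interval → strictly worse (loss $4772.7).
$32278.3: inside the interval → strictly worse (loss $5572.2).
$35321.4: inside the interval → strictly worse (loss $2529.1).
$36860.3: inside the interval → strictly worse (loss $990.2).
$33870.6: inside the interval → strictly worse (loss $3979.9).
Count: 7.

7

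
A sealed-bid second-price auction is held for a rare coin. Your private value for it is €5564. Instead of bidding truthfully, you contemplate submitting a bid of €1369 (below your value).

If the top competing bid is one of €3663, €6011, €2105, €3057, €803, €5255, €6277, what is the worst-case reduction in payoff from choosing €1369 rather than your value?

€3459

€3663: truthful gives €1901, deviation gives €0 → loss €1901.
€6011: same outcome either way → loss €0.
€2105: truthful gives €3459, deviation gives €0 → loss €3459.
€3057: truthful gives €2507, deviation gives €0 → loss €2507.
€803: same outcome either way → loss €0.
€5255: truthful gives €309, deviation gives €0 → loss €309.
€6277: same outcome either way → loss €0.
Maximum loss: €3459.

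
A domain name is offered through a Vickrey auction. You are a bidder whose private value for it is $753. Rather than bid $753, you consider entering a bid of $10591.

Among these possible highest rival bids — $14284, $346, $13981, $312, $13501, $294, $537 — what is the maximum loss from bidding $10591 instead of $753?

$0

$14284: same outcome either way → loss $0.
$346: same outcome either way → loss $0.
$13981: same outcome either way → loss $0.
$312: same outcome either way → loss $0.
$13501: same outcome either way → loss $0.
$294: same outcome either way → loss $0.
$537: same outcome either way → loss $0.
Maximum loss: $0.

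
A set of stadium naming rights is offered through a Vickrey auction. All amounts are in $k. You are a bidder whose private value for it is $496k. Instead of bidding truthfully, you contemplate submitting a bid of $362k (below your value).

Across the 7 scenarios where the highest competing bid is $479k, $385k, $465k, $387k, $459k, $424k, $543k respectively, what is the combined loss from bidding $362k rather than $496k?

$377k

The deviation costs you only when the competing bid falls strictly between $362k and $496k; elsewhere both bids give the same outcome.
$479k: truthful payoff $17k, deviation payoff $0k → loss $17k.
$385k: truthful payoff $111k, deviation payoff $0k → loss $111k.
$465k: truthful payoff $31k, deviation payoff $0k → loss $31k.
$387k: truthful payoff $109k, deviation payoff $0k → loss $109k.
$459k: truthful payoff $37k, deviation payoff $0k → loss $37k.
$424k: truthful payoff $72k, deviation payoff $0k → loss $72k.
$543k: outcomes coincide → loss $0k.
Total loss = $17k + $111k + $31k + $109k + $37k + $72k = $377k.
In a second-price auction your bid sets only whether you win, not what you pay, so bidding your true value is weakly dominant.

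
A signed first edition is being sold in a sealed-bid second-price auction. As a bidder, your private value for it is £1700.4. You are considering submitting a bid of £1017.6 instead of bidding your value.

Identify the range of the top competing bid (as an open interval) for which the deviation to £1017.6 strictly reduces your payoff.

If the competing bid is below £1017.6, both bids win at the same price — no difference.
If it is above £1700.4, both bids lose — no difference.
If it lies strictly between £1017.6 and £1700.4, bidding your value wins at a price below your value (positive payoff) while bidding £1017.6 loses (payoff 0).
So the deviation strictly hurts on the open interval (£1017.6, £1700.4).

(£1017.6, £1700.4)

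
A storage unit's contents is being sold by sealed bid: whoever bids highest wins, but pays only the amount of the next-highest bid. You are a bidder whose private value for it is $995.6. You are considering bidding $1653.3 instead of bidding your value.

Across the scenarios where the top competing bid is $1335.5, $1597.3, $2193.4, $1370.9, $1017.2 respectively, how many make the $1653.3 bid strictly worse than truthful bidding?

The deviation hurts exactly when the highest competing bid lies strictly between $995.6 and $1653.3 — overbidding then wins at a price above your value.
$1335.5: inside the interval → strictly worse (loss $339.9).
$1597.3: inside the interval → strictly worse (loss $601.7).
$2193.4: above both → same outcome either way.
$1370.9: inside the interval → strictly worse (loss $375.3).
$1017.2: inside the interval → strictly worse (loss $21.6).
Count: 4.

4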